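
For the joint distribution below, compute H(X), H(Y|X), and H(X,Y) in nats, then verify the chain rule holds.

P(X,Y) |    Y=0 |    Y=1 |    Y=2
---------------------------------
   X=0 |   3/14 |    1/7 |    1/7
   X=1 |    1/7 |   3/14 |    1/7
H(X,Y) = 1.7721, H(X) = 0.6931, H(Y|X) = 1.0790 (all in nats)

Chain rule: H(X,Y) = H(X) + H(Y|X)

Left side — joint entropy directly:
H(X,Y) = -Σ p(x,y) log p(x,y) = 1.7721 nats

Right side — compute H(Y|X) from the conditional distributions:
P(X) = (1/2, 1/2), so H(X) = 0.6931 nats
H(Y|X) = Σ_x P(X=x) · H(Y|X=x):
  P(Y|X=0) = (3/7, 2/7, 2/7), H(Y|X=0) = 1.0790, weight P(X=0) = 1/2
  P(Y|X=1) = (2/7, 3/7, 2/7), H(Y|X=1) = 1.0790, weight P(X=1) = 1/2
H(Y|X) = 1.0790 nats

H(X) + H(Y|X) = 0.6931 + 1.0790 = 1.7721 nats

Both sides equal 1.7721 nats. ✓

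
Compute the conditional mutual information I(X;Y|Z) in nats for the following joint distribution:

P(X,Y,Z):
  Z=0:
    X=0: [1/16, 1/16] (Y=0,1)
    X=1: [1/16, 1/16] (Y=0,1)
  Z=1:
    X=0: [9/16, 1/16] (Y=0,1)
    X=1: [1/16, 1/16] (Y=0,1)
0.0481 nats

Conditional mutual information: I(X;Y|Z) = H(X|Z) + H(Y|Z) - H(X,Y|Z)

H(Z) = 0.5623
H(X,Z) = 1.0735 → H(X|Z) = 0.5112
H(Y,Z) = 1.0735 → H(Y|Z) = 0.5112
H(X,Y,Z) = 1.5366 → H(X,Y|Z) = 0.9743

I(X;Y|Z) = 0.5112 + 0.5112 - 0.9743 = 0.0481 nats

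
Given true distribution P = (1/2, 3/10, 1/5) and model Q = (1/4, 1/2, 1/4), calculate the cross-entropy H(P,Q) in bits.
1.7000 bits

Cross-entropy: H(P,Q) = -Σ p(x) log q(x)

Alternatively: H(P,Q) = H(P) + D_KL(P||Q)
H(P) = 1.4855 bits
D_KL(P||Q) = 0.2145 bits

H(P,Q) = 1.4855 + 0.2145 = 1.7000 bits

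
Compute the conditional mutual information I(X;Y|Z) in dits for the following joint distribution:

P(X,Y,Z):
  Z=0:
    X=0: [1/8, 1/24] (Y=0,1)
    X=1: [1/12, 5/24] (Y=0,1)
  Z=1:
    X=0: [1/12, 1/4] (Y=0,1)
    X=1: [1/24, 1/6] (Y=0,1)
0.0211 dits

Conditional mutual information: I(X;Y|Z) = H(X|Z) + H(Y|Z) - H(X,Y|Z)

H(Z) = 0.2995
H(X,Z) = 0.5867 → H(X|Z) = 0.2872
H(Y,Z) = 0.5637 → H(Y|Z) = 0.2642
H(X,Y,Z) = 0.8299 → H(X,Y|Z) = 0.5304

I(X;Y|Z) = 0.2872 + 0.2642 - 0.5304 = 0.0211 dits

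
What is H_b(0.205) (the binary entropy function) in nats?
0.5073 nats

The binary entropy function is:
H(p) = -p log(p) - (1-p) log(1-p)

H(0.205) = -0.205 × log_e(0.205) - 0.795 × log_e(0.795)
H(0.205) = 0.5073 nats

Note: Binary entropy is maximized at p=0.5 (H=1 bit) and minimized at p=0 or p=1 (H=0).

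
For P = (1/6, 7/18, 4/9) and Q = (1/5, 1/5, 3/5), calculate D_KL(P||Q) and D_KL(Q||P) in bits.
D_KL(P||Q) = 0.1368, D_KL(Q||P) = 0.1205

KL divergence is not symmetric: D_KL(P||Q) ≠ D_KL(Q||P) in general.

D_KL(P||Q) = 0.1368 bits
D_KL(Q||P) = 0.1205 bits

No, they are not equal!

This asymmetry is why KL divergence is not a true distance metric.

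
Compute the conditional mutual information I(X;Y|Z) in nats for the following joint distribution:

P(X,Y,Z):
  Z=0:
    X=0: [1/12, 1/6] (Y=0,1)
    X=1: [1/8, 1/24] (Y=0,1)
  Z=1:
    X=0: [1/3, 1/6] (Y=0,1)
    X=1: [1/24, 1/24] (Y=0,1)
0.0401 nats

Conditional mutual information: I(X;Y|Z) = H(X|Z) + H(Y|Z) - H(X,Y|Z)

H(Z) = 0.6792
H(X,Z) = 1.1988 → H(X|Z) = 0.5197
H(Y,Z) = 1.3482 → H(Y|Z) = 0.6690
H(X,Y,Z) = 1.8277 → H(X,Y|Z) = 1.1485

I(X;Y|Z) = 0.5197 + 0.6690 - 1.1485 = 0.0401 nats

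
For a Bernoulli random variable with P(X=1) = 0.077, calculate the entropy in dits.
0.1179 dits

The binary entropy function is:
H(p) = -p log(p) - (1-p) log(1-p)

H(0.077) = -0.077 × log_10(0.077) - 0.923 × log_10(0.923)
H(0.077) = 0.1179 dits

Note: Binary entropy is maximized at p=0.5 (H=1 bit) and minimized at p=0 or p=1 (H=0).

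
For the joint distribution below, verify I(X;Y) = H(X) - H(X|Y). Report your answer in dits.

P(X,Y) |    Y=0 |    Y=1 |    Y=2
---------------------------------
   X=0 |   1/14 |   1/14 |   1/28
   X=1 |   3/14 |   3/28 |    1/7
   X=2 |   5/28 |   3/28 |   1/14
I(X;Y) = 0.0058 dits

Mutual information has multiple equivalent forms:
- I(X;Y) = H(X) - H(X|Y)
- I(X;Y) = H(Y) - H(Y|X)
- I(X;Y) = H(X) + H(Y) - H(X,Y)

Computing all quantities:
H(X) = 0.4480, H(Y) = 0.4607, H(X,Y) = 0.9028
H(X|Y) = 0.4422, H(Y|X) = 0.4548

Verification:
H(X) - H(X|Y) = 0.4480 - 0.4422 = 0.0058
H(Y) - H(Y|X) = 0.4607 - 0.4548 = 0.0058
H(X) + H(Y) - H(X,Y) = 0.4480 + 0.4607 - 0.9028 = 0.0058

All forms give I(X;Y) = 0.0058 dits. ✓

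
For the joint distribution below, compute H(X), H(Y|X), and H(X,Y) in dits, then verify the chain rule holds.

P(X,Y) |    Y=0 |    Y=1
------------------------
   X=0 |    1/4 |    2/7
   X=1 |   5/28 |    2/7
H(X,Y) = 0.5950, H(X) = 0.2999, H(Y|X) = 0.2951 (all in dits)

Chain rule: H(X,Y) = H(X) + H(Y|X)

Left side — joint entropy directly:
H(X,Y) = -Σ p(x,y) log p(x,y) = 0.5950 dits

Right side — compute H(Y|X) from the conditional distributions:
P(X) = (15/28, 13/28), so H(X) = 0.2999 dits
H(Y|X) = Σ_x P(X=x) · H(Y|X=x):
  P(Y|X=0) = (7/15, 8/15), H(Y|X=0) = 0.3001, weight P(X=0) = 15/28
  P(Y|X=1) = (5/13, 8/13), H(Y|X=1) = 0.2894, weight P(X=1) = 13/28
H(Y|X) = 0.2951 dits

H(X) + H(Y|X) = 0.2999 + 0.2951 = 0.5950 dits

Both sides equal 0.5950 dits. ✓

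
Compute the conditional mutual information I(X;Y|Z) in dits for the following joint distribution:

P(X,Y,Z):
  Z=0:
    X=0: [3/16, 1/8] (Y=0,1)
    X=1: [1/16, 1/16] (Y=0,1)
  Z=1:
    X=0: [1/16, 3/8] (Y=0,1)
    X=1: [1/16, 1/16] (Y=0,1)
0.0146 dits

Conditional mutual information: I(X;Y|Z) = H(X|Z) + H(Y|Z) - H(X,Y|Z)

H(Z) = 0.2976
H(X,Z) = 0.5407 → H(X|Z) = 0.2431
H(Y,Z) = 0.5568 → H(Y|Z) = 0.2592
H(X,Y,Z) = 0.7852 → H(X,Y|Z) = 0.4876

I(X;Y|Z) = 0.2431 + 0.2592 - 0.4876 = 0.0146 dits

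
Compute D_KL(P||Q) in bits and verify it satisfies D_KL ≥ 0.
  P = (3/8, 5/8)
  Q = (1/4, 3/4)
0.0550 bits

KL divergence satisfies the Gibbs inequality: D_KL(P||Q) ≥ 0 for all distributions P, Q.

D_KL(P||Q) = Σ p(x) log(p(x)/q(x))
Term by term:
  x=0: 3/8 × log_2[(3/8)/(1/4)] = 0.2194
  x=1: 5/8 × log_2[(5/8)/(3/4)] = -0.1644
D_KL(P||Q) = 0.0550 bits

D_KL(P||Q) = 0.0550 ≥ 0 ✓

This non-negativity is a fundamental property: relative entropy cannot be negative because it measures how different Q is from P.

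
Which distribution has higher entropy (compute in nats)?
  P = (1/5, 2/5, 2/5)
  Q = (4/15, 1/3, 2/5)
Q

Computing entropies in nats:
H(P) = 1.0549
H(Q) = 1.0852

Distribution Q has higher entropy.

Intuition: The distribution closer to uniform (more spread out) has higher entropy.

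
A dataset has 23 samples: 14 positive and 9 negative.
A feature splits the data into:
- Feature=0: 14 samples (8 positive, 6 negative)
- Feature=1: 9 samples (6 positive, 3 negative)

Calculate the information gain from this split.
0.0066 bits

Information Gain = H(Y) - H(Y|Feature)

Before split:
P(positive) = 14/23 = 0.6087
H(Y) = 0.9656 bits

After split:
Feature=0: H = 0.9852 bits (weight = 14/23)
Feature=1: H = 0.9183 bits (weight = 9/23)
H(Y|Feature) = (14/23)×0.9852 + (9/23)×0.9183 = 0.9590 bits

Information Gain = 0.9656 - 0.9590 = 0.0066 bits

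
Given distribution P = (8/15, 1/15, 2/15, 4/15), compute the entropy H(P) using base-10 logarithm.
0.4938 dits

Shannon entropy is H(X) = -Σ p(x) log p(x).

For P = (8/15, 1/15, 2/15, 4/15):
H = -8/15 × log_10(8/15) -1/15 × log_10(1/15) -2/15 × log_10(2/15) -4/15 × log_10(4/15)
H = 0.4938 dits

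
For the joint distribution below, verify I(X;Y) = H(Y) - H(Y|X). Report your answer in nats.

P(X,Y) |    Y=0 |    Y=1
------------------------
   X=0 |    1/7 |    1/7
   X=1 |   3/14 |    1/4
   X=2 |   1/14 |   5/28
I(X;Y) = 0.0149 nats

Mutual information has multiple equivalent forms:
- I(X;Y) = H(X) - H(X|Y)
- I(X;Y) = H(Y) - H(Y|X)
- I(X;Y) = H(X) + H(Y) - H(X,Y)

Computing all quantities:
H(X) = 1.0607, H(Y) = 0.6829, H(X,Y) = 1.7288
H(X|Y) = 1.0459, H(Y|X) = 0.6681

Verification:
H(X) - H(X|Y) = 1.0607 - 1.0459 = 0.0149
H(Y) - H(Y|X) = 0.6829 - 0.6681 = 0.0149
H(X) + H(Y) - H(X,Y) = 1.0607 + 0.6829 - 1.7288 = 0.0149

All forms give I(X;Y) = 0.0149 nats. ✓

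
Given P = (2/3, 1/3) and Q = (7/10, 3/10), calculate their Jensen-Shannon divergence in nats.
0.0006 nats

Jensen-Shannon divergence is:
JSD(P||Q) = 0.5 × D_KL(P||M) + 0.5 × D_KL(Q||M)
where M = 0.5 × (P + Q) is the mixture distribution.

M = 0.5 × (2/3, 1/3) + 0.5 × (7/10, 3/10) = (0.683333, 0.316667)

D_KL(P||M) = 0.0006 nats
D_KL(Q||M) = 0.0006 nats

JSD(P||Q) = 0.5 × 0.0006 + 0.5 × 0.0006 = 0.0006 nats

Unlike KL divergence, JSD is symmetric and bounded: 0 ≤ JSD ≤ log(2).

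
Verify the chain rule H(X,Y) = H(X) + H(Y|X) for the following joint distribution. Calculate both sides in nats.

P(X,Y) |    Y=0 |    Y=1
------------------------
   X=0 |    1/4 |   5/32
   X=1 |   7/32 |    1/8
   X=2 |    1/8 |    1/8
H(X,Y) = 1.7489, H(X) = 1.0796, H(Y|X) = 0.6693 (all in nats)

Chain rule: H(X,Y) = H(X) + H(Y|X)

Left side — joint entropy directly:
H(X,Y) = -Σ p(x,y) log p(x,y) = 1.7489 nats

Right side — compute H(Y|X) from the conditional distributions:
P(X) = (13/32, 11/32, 1/4), so H(X) = 1.0796 nats
H(Y|X) = Σ_x P(X=x) · H(Y|X=x):
  P(Y|X=0) = (8/13, 5/13), H(Y|X=0) = 0.6663, weight P(X=0) = 13/32
  P(Y|X=1) = (7/11, 4/11), H(Y|X=1) = 0.6555, weight P(X=1) = 11/32
  P(Y|X=2) = (1/2, 1/2), H(Y|X=2) = 0.6931, weight P(X=2) = 1/4
H(Y|X) = 0.6693 nats

H(X) + H(Y|X) = 1.0796 + 0.6693 = 1.7489 nats

Both sides equal 1.7489 nats. ✓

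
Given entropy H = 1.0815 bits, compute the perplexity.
2.1162

Perplexity is 2^H (or exp(H) for natural log).

H = 1.0815 bits
Perplexity = 2^1.0815 = 2.1162

Interpretation: The model's uncertainty is equivalent to choosing uniformly among 2.1 options.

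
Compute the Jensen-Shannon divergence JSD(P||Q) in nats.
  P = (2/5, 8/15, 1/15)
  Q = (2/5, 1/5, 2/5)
0.1053 nats

Jensen-Shannon divergence is:
JSD(P||Q) = 0.5 × D_KL(P||M) + 0.5 × D_KL(Q||M)
where M = 0.5 × (P + Q) is the mixture distribution.

M = 0.5 × (2/5, 8/15, 1/15) + 0.5 × (2/5, 1/5, 2/5) = (2/5, 11/30, 7/30)

D_KL(P||M) = 0.1163 nats
D_KL(Q||M) = 0.0944 nats

JSD(P||Q) = 0.5 × 0.1163 + 0.5 × 0.0944 = 0.1053 nats

Unlike KL divergence, JSD is symmetric and bounded: 0 ≤ JSD ≤ log(2).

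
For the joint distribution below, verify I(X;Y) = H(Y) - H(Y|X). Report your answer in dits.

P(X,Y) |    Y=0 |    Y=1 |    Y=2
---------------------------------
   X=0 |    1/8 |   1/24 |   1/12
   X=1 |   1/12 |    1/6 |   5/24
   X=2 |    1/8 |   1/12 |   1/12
I(X;Y) = 0.0221 dits

Mutual information has multiple equivalent forms:
- I(X;Y) = H(X) - H(X|Y)
- I(X;Y) = H(Y) - H(Y|X)
- I(X;Y) = H(X) + H(Y) - H(X,Y)

Computing all quantities:
H(X) = 0.4619, H(Y) = 0.4749, H(X,Y) = 0.9146
H(X|Y) = 0.4398, H(Y|X) = 0.4527

Verification:
H(X) - H(X|Y) = 0.4619 - 0.4398 = 0.0221
H(Y) - H(Y|X) = 0.4749 - 0.4527 = 0.0221
H(X) + H(Y) - H(X,Y) = 0.4619 + 0.4749 - 0.9146 = 0.0221

All forms give I(X;Y) = 0.0221 dits. ✓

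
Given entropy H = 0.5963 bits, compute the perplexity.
1.5118

Perplexity is 2^H (or exp(H) for natural log).

H = 0.5963 bits
Perplexity = 2^0.5963 = 1.5118

Interpretation: The model's uncertainty is equivalent to choosing uniformly among 1.5 options.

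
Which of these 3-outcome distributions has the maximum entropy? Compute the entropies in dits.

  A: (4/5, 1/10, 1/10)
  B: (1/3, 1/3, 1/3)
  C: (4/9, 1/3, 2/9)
B

For a discrete distribution over n outcomes, entropy is maximized by the uniform distribution.

Computing entropies:
H(A) = 0.2775 dits
H(B) = 0.4771 dits
H(C) = 0.4607 dits

The uniform distribution (where all probabilities equal 1/3) achieves the maximum entropy of log_10(3) = 0.4771 dits.

Distribution B has the highest entropy.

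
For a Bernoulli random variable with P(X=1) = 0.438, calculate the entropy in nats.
0.6854 nats

The binary entropy function is:
H(p) = -p log(p) - (1-p) log(1-p)

H(0.438) = -0.438 × log_e(0.438) - 0.562 × log_e(0.562)
H(0.438) = 0.6854 nats

Note: Binary entropy is maximized at p=0.5 (H=1 bit) and minimized at p=0 or p=1 (H=0).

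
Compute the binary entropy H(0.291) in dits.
0.2619 dits

The binary entropy function is:
H(p) = -p log(p) - (1-p) log(1-p)

H(0.291) = -0.291 × log_10(0.291) - 0.709 × log_10(0.709)
H(0.291) = 0.2619 dits

Note: Binary entropy is maximized at p=0.5 (H=1 bit) and minimized at p=0 or p=1 (H=0).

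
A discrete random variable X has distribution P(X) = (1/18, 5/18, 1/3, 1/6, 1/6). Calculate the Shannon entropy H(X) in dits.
0.6427 dits

Shannon entropy is H(X) = -Σ p(x) log p(x).

For P = (1/18, 5/18, 1/3, 1/6, 1/6):
H = -1/18 × log_10(1/18) -5/18 × log_10(5/18) -1/3 × log_10(1/3) -1/6 × log_10(1/6) -1/6 × log_10(1/6)
H = 0.6427 dits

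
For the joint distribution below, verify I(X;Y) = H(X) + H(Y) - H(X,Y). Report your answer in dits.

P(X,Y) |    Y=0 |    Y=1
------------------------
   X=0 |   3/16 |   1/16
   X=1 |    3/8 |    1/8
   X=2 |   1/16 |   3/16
I(X;Y) = 0.0431 dits

Mutual information has multiple equivalent forms:
- I(X;Y) = H(X) - H(X|Y)
- I(X;Y) = H(Y) - H(Y|X)
- I(X;Y) = H(X) + H(Y) - H(X,Y)

Computing all quantities:
H(X) = 0.4515, H(Y) = 0.2873, H(X,Y) = 0.6958
H(X|Y) = 0.4085, H(Y|X) = 0.2442

Verification:
H(X) - H(X|Y) = 0.4515 - 0.4085 = 0.0431
H(Y) - H(Y|X) = 0.2873 - 0.2442 = 0.0431
H(X) + H(Y) - H(X,Y) = 0.4515 + 0.2873 - 0.6958 = 0.0431

All forms give I(X;Y) = 0.0431 dits. ✓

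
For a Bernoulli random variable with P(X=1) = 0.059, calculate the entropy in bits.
0.3235 bits

The binary entropy function is:
H(p) = -p log(p) - (1-p) log(1-p)

H(0.059) = -0.059 × log_2(0.059) - 0.941 × log_2(0.941)
H(0.059) = 0.3235 bits

Note: Binary entropy is maximized at p=0.5 (H=1 bit) and minimized at p=0 or p=1 (H=0).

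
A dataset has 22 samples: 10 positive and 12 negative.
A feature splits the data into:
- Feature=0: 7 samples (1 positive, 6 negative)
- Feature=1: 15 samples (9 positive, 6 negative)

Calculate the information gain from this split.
0.1438 bits

Information Gain = H(Y) - H(Y|Feature)

Before split:
P(positive) = 10/22 = 0.4545
H(Y) = 0.9940 bits

After split:
Feature=0: H = 0.5917 bits (weight = 7/22)
Feature=1: H = 0.9710 bits (weight = 15/22)
H(Y|Feature) = (7/22)×0.5917 + (15/22)×0.9710 = 0.8503 bits

Information Gain = 0.9940 - 0.8503 = 0.1438 bits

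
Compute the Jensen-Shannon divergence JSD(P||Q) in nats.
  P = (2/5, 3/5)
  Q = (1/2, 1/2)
0.0051 nats

Jensen-Shannon divergence is:
JSD(P||Q) = 0.5 × D_KL(P||M) + 0.5 × D_KL(Q||M)
where M = 0.5 × (P + Q) is the mixture distribution.

M = 0.5 × (2/5, 3/5) + 0.5 × (1/2, 1/2) = (9/20, 11/20)

D_KL(P||M) = 0.0051 nats
D_KL(Q||M) = 0.0050 nats

JSD(P||Q) = 0.5 × 0.0051 + 0.5 × 0.0050 = 0.0051 nats

Unlike KL divergence, JSD is symmetric and bounded: 0 ≤ JSD ≤ log(2).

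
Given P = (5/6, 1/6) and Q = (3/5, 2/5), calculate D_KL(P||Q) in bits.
0.1844 bits

KL divergence: D_KL(P||Q) = Σ p(x) log(p(x)/q(x))

Computing term by term:
  x=0: 5/6 × log_2[(5/6)/(3/5)] = 5/6 × 0.4739 = 0.3949
  x=1: 1/6 × log_2[(1/6)/(2/5)] = 1/6 × -1.2630 = -0.2105

D_KL(P||Q) = 0.1844 bits

Note: KL divergence is always non-negative and equals 0 iff P = Q.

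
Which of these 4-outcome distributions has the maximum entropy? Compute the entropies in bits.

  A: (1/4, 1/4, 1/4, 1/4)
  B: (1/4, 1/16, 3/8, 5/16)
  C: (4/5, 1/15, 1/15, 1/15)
A

For a discrete distribution over n outcomes, entropy is maximized by the uniform distribution.

Computing entropies:
H(A) = 2.0000 bits
H(B) = 1.8050 bits
H(C) = 1.0389 bits

The uniform distribution (where all probabilities equal 1/4) achieves the maximum entropy of log_2(4) = 2.0000 bits.

Distribution A has the highest entropy.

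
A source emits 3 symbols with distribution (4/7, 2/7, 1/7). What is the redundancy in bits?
0.2062 bits

Redundancy measures how far a source is from maximum entropy:
R = H_max - H(X)

Maximum entropy for 3 symbols: H_max = log_2(3) = 1.5850 bits
Actual entropy: H(X) = 1.3788 bits
Redundancy: R = 1.5850 - 1.3788 = 0.2062 bits

This redundancy represents potential for compression: the source could be compressed by 0.2062 bits per symbol.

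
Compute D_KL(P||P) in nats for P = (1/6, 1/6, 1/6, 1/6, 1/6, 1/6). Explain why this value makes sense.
0.0000 nats

KL divergence satisfies the Gibbs inequality: D_KL(P||Q) ≥ 0 for all distributions P, Q.

D_KL(P||Q) = Σ p(x) log(p(x)/q(x))
Each term is p(x) × log_e(p(x)/p(x)) = p(x) × log_e(1) = 0, so the sum is 0.
D_KL(P||Q) = 0.0000 nats

When P = Q, the KL divergence is exactly 0, as there is no 'divergence' between identical distributions.

This non-negativity is a fundamental property: relative entropy cannot be negative because it measures how different Q is from P.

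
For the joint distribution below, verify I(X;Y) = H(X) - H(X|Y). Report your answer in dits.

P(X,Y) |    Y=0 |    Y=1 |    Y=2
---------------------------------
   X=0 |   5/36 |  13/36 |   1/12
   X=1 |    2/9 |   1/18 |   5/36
I(X;Y) = 0.0556 dits

Mutual information has multiple equivalent forms:
- I(X;Y) = H(X) - H(X|Y)
- I(X;Y) = H(Y) - H(Y|X)
- I(X;Y) = H(X) + H(Y) - H(X,Y)

Computing all quantities:
H(X) = 0.2950, H(Y) = 0.4633, H(X,Y) = 0.7027
H(X|Y) = 0.2394, H(Y|X) = 0.4077

Verification:
H(X) - H(X|Y) = 0.2950 - 0.2394 = 0.0556
H(Y) - H(Y|X) = 0.4633 - 0.4077 = 0.0556
H(X) + H(Y) - H(X,Y) = 0.2950 + 0.4633 - 0.7027 = 0.0556

All forms give I(X;Y) = 0.0556 dits. ✓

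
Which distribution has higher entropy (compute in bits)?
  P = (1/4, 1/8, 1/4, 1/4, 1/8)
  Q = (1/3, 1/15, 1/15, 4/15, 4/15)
P

Computing entropies in bits:
H(P) = 2.2500
H(Q) = 2.0662

Distribution P has higher entropy.

Intuition: The distribution closer to uniform (more spread out) has higher entropy.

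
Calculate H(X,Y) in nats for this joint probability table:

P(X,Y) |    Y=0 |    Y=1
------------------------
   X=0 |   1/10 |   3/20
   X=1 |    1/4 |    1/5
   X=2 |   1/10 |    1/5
1.7354 nats

Joint entropy is H(X,Y) = -Σ_{x,y} p(x,y) log p(x,y).

Summing over all non-zero entries:
H(X,Y) = -[1/10·log_e(1/10) + 3/20·log_e(3/20) + 1/4·log_e(1/4) + 1/5·log_e(1/5) + 1/10·log_e(1/10) + 1/5·log_e(1/5)]
H(X,Y) = 1.7354 nats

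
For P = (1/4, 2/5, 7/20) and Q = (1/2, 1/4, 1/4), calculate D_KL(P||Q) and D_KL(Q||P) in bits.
D_KL(P||Q) = 0.1911, D_KL(Q||P) = 0.2091

KL divergence is not symmetric: D_KL(P||Q) ≠ D_KL(Q||P) in general.

D_KL(P||Q) = 0.1911 bits
D_KL(Q||P) = 0.2091 bits

No, they are not equal!

This asymmetry is why KL divergence is not a true distance metric.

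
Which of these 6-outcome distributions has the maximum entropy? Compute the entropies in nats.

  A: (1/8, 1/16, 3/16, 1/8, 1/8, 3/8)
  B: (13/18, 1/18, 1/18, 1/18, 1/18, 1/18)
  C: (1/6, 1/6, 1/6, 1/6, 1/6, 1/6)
C

For a discrete distribution over n outcomes, entropy is maximized by the uniform distribution.

Computing entropies:
H(A) = 1.6348 nats
H(B) = 1.0379 nats
H(C) = 1.7918 nats

The uniform distribution (where all probabilities equal 1/6) achieves the maximum entropy of log_e(6) = 1.7918 nats.

Distribution C has the highest entropy.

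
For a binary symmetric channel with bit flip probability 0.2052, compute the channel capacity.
0.2678 bits

For a binary symmetric channel (BSC) with error probability p:
Capacity C = 1 - H(p) bits per symbol

where H(p) = -p log₂(p) - (1-p) log₂(1-p) is the binary entropy function.

H(0.2052) = 0.7322 bits
C = 1 - 0.7322 = 0.2678 bits per symbol

This means we can reliably transmit up to 0.2678 bits of information per channel use.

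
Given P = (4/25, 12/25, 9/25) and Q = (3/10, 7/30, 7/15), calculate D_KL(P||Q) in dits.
0.0661 dits

KL divergence: D_KL(P||Q) = Σ p(x) log(p(x)/q(x))

Computing term by term:
  x=0: 4/25 × log_10[(4/25)/(3/10)] = 4/25 × -0.2730 = -0.0437
  x=1: 12/25 × log_10[(12/25)/(7/30)] = 12/25 × 0.3133 = 0.1504
  x=2: 9/25 × log_10[(9/25)/(7/15)] = 9/25 × -0.1127 = -0.0406

D_KL(P||Q) = 0.0661 dits

Note: KL divergence is always non-negative and equals 0 iff P = Q.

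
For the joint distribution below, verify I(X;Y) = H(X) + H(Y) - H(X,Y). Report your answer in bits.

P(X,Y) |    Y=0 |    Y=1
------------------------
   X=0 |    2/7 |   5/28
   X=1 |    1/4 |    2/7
I(X;Y) = 0.0160 bits

Mutual information has multiple equivalent forms:
- I(X;Y) = H(X) - H(X|Y)
- I(X;Y) = H(Y) - H(Y|X)
- I(X;Y) = H(X) + H(Y) - H(X,Y)

Computing all quantities:
H(X) = 0.9963, H(Y) = 0.9963, H(X,Y) = 1.9766
H(X|Y) = 0.9803, H(Y|X) = 0.9803

Verification:
H(X) - H(X|Y) = 0.9963 - 0.9803 = 0.0160
H(Y) - H(Y|X) = 0.9963 - 0.9803 = 0.0160
H(X) + H(Y) - H(X,Y) = 0.9963 + 0.9963 - 1.9766 = 0.0160

All forms give I(X;Y) = 0.0160 bits. ✓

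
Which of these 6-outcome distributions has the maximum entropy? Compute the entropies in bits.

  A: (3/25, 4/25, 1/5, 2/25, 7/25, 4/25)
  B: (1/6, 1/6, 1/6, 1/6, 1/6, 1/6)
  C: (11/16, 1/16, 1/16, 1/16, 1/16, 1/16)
B

For a discrete distribution over n outcomes, entropy is maximized by the uniform distribution.

Computing entropies:
H(A) = 2.4832 bits
H(B) = 2.5850 bits
H(C) = 1.6216 bits

The uniform distribution (where all probabilities equal 1/6) achieves the maximum entropy of log_2(6) = 2.5850 bits.

Distribution B has the highest entropy.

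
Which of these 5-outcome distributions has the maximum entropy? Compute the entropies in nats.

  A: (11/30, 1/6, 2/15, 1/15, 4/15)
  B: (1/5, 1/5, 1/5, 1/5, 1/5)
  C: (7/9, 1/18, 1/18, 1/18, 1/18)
B

For a discrete distribution over n outcomes, entropy is maximized by the uniform distribution.

Computing entropies:
H(A) = 1.4682 nats
H(B) = 1.6094 nats
H(C) = 0.8378 nats

The uniform distribution (where all probabilities equal 1/5) achieves the maximum entropy of log_e(5) = 1.6094 nats.

Distribution B has the highest entropy.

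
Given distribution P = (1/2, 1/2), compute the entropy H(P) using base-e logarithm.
0.6931 nats

Shannon entropy is H(X) = -Σ p(x) log p(x).

For P = (1/2, 1/2):
H = -1/2 × log_e(1/2) -1/2 × log_e(1/2)
H = 0.6931 nats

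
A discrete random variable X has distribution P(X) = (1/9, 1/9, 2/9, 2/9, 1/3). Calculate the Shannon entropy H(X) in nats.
1.5230 nats

Shannon entropy is H(X) = -Σ p(x) log p(x).

For P = (1/9, 1/9, 2/9, 2/9, 1/3):
H = -1/9 × log_e(1/9) -1/9 × log_e(1/9) -2/9 × log_e(2/9) -2/9 × log_e(2/9) -1/3 × log_e(1/3)
H = 1.5230 nats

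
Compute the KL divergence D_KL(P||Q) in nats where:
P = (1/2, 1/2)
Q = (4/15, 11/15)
0.1228 nats

KL divergence: D_KL(P||Q) = Σ p(x) log(p(x)/q(x))

Computing term by term:
  x=0: 1/2 × log_e[(1/2)/(4/15)] = 1/2 × 0.6286 = 0.3143
  x=1: 1/2 × log_e[(1/2)/(11/15)] = 1/2 × -0.3830 = -0.1915

D_KL(P||Q) = 0.1228 nats

Note: KL divergence is always non-negative and equals 0 iff P = Q.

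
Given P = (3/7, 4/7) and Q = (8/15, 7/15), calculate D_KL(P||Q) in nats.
0.0220 nats

KL divergence: D_KL(P||Q) = Σ p(x) log(p(x)/q(x))

Computing term by term:
  x=0: 3/7 × log_e[(3/7)/(8/15)] = 3/7 × -0.2187 = -0.0937
  x=1: 4/7 × log_e[(4/7)/(7/15)] = 4/7 × 0.2025 = 0.1157

D_KL(P||Q) = 0.0220 nats

Note: KL divergence is always non-negative and equals 0 iff P = Q.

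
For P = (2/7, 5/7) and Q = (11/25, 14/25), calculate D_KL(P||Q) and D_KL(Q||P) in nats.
D_KL(P||Q) = 0.0505, D_KL(Q||P) = 0.0537

KL divergence is not symmetric: D_KL(P||Q) ≠ D_KL(Q||P) in general.

D_KL(P||Q) = 0.0505 nats
D_KL(Q||P) = 0.0537 nats

No, they are not equal!

This asymmetry is why KL divergence is not a true distance metric.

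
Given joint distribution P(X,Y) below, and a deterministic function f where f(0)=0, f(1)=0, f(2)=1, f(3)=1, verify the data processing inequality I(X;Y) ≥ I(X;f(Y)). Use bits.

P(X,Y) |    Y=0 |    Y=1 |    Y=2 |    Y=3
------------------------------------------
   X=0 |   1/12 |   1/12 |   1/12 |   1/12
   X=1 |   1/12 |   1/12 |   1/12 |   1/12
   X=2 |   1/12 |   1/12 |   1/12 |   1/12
I(X;Y) = 0.0000, I(X;f(Y)) = 0.0000, inequality holds: 0.0000 ≥ 0.0000

Data Processing Inequality: For any Markov chain X → Y → Z, we have I(X;Y) ≥ I(X;Z).

Here Z = f(Y) is a deterministic function of Y, forming X → Y → Z.

Original I(X;Y) = 0.0000 bits

After applying f:
P(X,Z) where Z=f(Y):
- P(X,Z=0) = P(X,Y=0) + P(X,Y=1)
- P(X,Z=1) = P(X,Y=2) + P(X,Y=3)

I(X;Z) = I(X;f(Y)) = 0.0000 bits

Verification: 0.0000 ≥ 0.0000 ✓

Information cannot be created by processing; the function f can only lose information about X.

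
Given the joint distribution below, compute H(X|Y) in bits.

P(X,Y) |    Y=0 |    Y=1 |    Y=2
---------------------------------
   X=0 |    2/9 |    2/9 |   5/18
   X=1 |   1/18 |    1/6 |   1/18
0.8004 bits

Using the chain rule: H(X|Y) = H(X,Y) - H(Y)

First, compute H(X,Y) = 2.3719 bits

Marginal P(Y) = (5/18, 7/18, 1/3)
H(Y) = 1.5715 bits

H(X|Y) = H(X,Y) - H(Y) = 2.3719 - 1.5715 = 0.8004 bits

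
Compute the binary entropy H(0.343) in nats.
0.6430 nats

The binary entropy function is:
H(p) = -p log(p) - (1-p) log(1-p)

H(0.343) = -0.343 × log_e(0.343) - 0.657 × log_e(0.657)
H(0.343) = 0.6430 nats

Note: Binary entropy is maximized at p=0.5 (H=1 bit) and minimized at p=0 or p=1 (H=0).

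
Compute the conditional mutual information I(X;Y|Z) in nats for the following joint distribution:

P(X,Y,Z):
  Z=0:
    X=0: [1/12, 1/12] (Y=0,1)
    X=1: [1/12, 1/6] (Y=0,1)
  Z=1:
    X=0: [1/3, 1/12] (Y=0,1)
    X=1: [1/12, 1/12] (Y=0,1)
0.0307 nats

Conditional mutual information: I(X;Y|Z) = H(X|Z) + H(Y|Z) - H(X,Y|Z)

H(Z) = 0.6792
H(X,Z) = 1.3086 → H(X|Z) = 0.6294
H(Y,Z) = 1.3086 → H(Y|Z) = 0.6294
H(X,Y,Z) = 1.9073 → H(X,Y|Z) = 1.2281

I(X;Y|Z) = 0.6294 + 0.6294 - 1.2281 = 0.0307 nats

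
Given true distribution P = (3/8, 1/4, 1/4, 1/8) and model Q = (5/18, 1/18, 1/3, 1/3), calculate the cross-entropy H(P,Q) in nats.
1.6149 nats

Cross-entropy: H(P,Q) = -Σ p(x) log q(x)

Alternatively: H(P,Q) = H(P) + D_KL(P||Q)
H(P) = 1.3209 nats
D_KL(P||Q) = 0.2940 nats

H(P,Q) = 1.3209 + 0.2940 = 1.6149 nats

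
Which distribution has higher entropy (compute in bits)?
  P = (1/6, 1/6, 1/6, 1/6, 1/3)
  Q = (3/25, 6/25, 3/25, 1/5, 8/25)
P

Computing entropies in bits:
H(P) = 2.2516
H(Q) = 2.2187

Distribution P has higher entropy.

Intuition: The distribution closer to uniform (more spread out) has higher entropy.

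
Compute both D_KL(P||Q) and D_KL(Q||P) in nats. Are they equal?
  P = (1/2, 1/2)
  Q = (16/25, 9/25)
D_KL(P||Q) = 0.0408, D_KL(Q||P) = 0.0397

KL divergence is not symmetric: D_KL(P||Q) ≠ D_KL(Q||P) in general.

D_KL(P||Q) = 0.0408 nats
D_KL(Q||P) = 0.0397 nats

No, they are not equal!

This asymmetry is why KL divergence is not a true distance metric.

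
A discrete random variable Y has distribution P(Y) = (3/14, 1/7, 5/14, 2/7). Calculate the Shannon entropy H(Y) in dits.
0.5792 dits

Shannon entropy is H(X) = -Σ p(x) log p(x).

For P = (3/14, 1/7, 5/14, 2/7):
H = -3/14 × log_10(3/14) -1/7 × log_10(1/7) -5/14 × log_10(5/14) -2/7 × log_10(2/7)
H = 0.5792 dits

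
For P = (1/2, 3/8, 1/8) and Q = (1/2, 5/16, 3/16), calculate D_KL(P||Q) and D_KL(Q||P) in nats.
D_KL(P||Q) = 0.0177, D_KL(Q||P) = 0.0190

KL divergence is not symmetric: D_KL(P||Q) ≠ D_KL(Q||P) in general.

D_KL(P||Q) = 0.0177 nats
D_KL(Q||P) = 0.0190 nats

No, they are not equal!

This asymmetry is why KL divergence is not a true distance metric.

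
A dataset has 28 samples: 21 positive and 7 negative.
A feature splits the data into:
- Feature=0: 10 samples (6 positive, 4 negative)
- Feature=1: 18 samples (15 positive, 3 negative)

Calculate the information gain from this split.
0.0466 bits

Information Gain = H(Y) - H(Y|Feature)

Before split:
P(positive) = 21/28 = 0.7500
H(Y) = 0.8113 bits

After split:
Feature=0: H = 0.9710 bits (weight = 10/28)
Feature=1: H = 0.6500 bits (weight = 18/28)
H(Y|Feature) = (10/28)×0.9710 + (18/28)×0.6500 = 0.7646 bits

Information Gain = 0.8113 - 0.7646 = 0.0466 bits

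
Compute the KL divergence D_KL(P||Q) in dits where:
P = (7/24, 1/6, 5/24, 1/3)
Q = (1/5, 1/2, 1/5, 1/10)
0.1463 dits

KL divergence: D_KL(P||Q) = Σ p(x) log(p(x)/q(x))

Computing term by term:
  x=0: 7/24 × log_10[(7/24)/(1/5)] = 7/24 × 0.1639 = 0.0478
  x=1: 1/6 × log_10[(1/6)/(1/2)] = 1/6 × -0.4771 = -0.0795
  x=2: 5/24 × log_10[(5/24)/(1/5)] = 5/24 × 0.0177 = 0.0037
  x=3: 1/3 × log_10[(1/3)/(1/10)] = 1/3 × 0.5229 = 0.1743

D_KL(P||Q) = 0.1463 dits

Note: KL divergence is always non-negative and equals 0 iff P = Q.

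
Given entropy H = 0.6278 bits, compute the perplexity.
1.5452

Perplexity is 2^H (or exp(H) for natural log).

H = 0.6278 bits
Perplexity = 2^0.6278 = 1.5452

Interpretation: The model's uncertainty is equivalent to choosing uniformly among 1.5 options.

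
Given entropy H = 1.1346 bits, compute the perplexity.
2.1956

Perplexity is 2^H (or exp(H) for natural log).

H = 1.1346 bits
Perplexity = 2^1.1346 = 2.1956

Interpretation: The model's uncertainty is equivalent to choosing uniformly among 2.2 options.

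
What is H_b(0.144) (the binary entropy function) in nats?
0.4122 nats

The binary entropy function is:
H(p) = -p log(p) - (1-p) log(1-p)

H(0.144) = -0.144 × log_e(0.144) - 0.856 × log_e(0.856)
H(0.144) = 0.4122 nats

Note: Binary entropy is maximized at p=0.5 (H=1 bit) and minimized at p=0 or p=1 (H=0).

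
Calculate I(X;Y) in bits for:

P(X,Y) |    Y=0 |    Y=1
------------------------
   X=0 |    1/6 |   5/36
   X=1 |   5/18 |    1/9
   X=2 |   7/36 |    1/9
0.0153 bits

Mutual information: I(X;Y) = H(X) + H(Y) - H(X,Y)

Marginals:
P(X) = (11/36, 7/18, 11/36), H(X) = 1.5752 bits
P(Y) = (23/36, 13/36), H(Y) = 0.9436 bits

Joint entropy: H(X,Y) = 2.5035 bits

I(X;Y) = 1.5752 + 0.9436 - 2.5035 = 0.0153 bits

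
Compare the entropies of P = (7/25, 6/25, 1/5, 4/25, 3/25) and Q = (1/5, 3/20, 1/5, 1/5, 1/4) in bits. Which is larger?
Q

Computing entropies in bits:
H(P) = 2.2628
H(Q) = 2.3037

Distribution Q has higher entropy.

Intuition: The distribution closer to uniform (more spread out) has higher entropy.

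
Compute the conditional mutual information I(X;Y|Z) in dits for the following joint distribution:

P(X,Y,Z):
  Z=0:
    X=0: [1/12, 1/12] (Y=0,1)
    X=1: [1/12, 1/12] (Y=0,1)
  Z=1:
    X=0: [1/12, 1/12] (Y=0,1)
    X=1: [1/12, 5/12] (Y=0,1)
0.0148 dits

Conditional mutual information: I(X;Y|Z) = H(X|Z) + H(Y|Z) - H(X,Y|Z)

H(Z) = 0.2764
H(X,Z) = 0.5396 → H(X|Z) = 0.2632
H(Y,Z) = 0.5396 → H(Y|Z) = 0.2632
H(X,Y,Z) = 0.7879 → H(X,Y|Z) = 0.5115

I(X;Y|Z) = 0.2632 + 0.2632 - 0.5115 = 0.0148 dits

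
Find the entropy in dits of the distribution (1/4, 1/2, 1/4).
0.4515 dits

Shannon entropy is H(X) = -Σ p(x) log p(x).

For P = (1/4, 1/2, 1/4):
H = -1/4 × log_10(1/4) -1/2 × log_10(1/2) -1/4 × log_10(1/4)
H = 0.4515 dits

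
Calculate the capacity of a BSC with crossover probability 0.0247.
0.8329 bits

For a binary symmetric channel (BSC) with error probability p:
Capacity C = 1 - H(p) bits per symbol

where H(p) = -p log₂(p) - (1-p) log₂(1-p) is the binary entropy function.

H(0.0247) = 0.1671 bits
C = 1 - 0.1671 = 0.8329 bits per symbol

This means we can reliably transmit up to 0.8329 bits of information per channel use.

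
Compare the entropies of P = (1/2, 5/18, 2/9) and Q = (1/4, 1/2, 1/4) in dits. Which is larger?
Q

Computing entropies in dits:
H(P) = 0.4502
H(Q) = 0.4515

Distribution Q has higher entropy.

Intuition: The distribution closer to uniform (more spread out) has higher entropy.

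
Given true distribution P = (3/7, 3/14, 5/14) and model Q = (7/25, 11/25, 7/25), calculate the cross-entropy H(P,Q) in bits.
1.6968 bits

Cross-entropy: H(P,Q) = -Σ p(x) log q(x)

Alternatively: H(P,Q) = H(P) + D_KL(P||Q)
H(P) = 1.5306 bits
D_KL(P||Q) = 0.1662 bits

H(P,Q) = 1.5306 + 0.1662 = 1.6968 bits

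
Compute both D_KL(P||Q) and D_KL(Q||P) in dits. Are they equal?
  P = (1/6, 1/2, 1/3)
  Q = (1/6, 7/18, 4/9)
D_KL(P||Q) = 0.0129, D_KL(Q||P) = 0.0131

KL divergence is not symmetric: D_KL(P||Q) ≠ D_KL(Q||P) in general.

D_KL(P||Q) = 0.0129 dits
D_KL(Q||P) = 0.0131 dits

No, they are not equal!

This asymmetry is why KL divergence is not a true distance metric.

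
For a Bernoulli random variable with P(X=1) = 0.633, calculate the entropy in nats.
0.6573 nats

The binary entropy function is:
H(p) = -p log(p) - (1-p) log(1-p)

H(0.633) = -0.633 × log_e(0.633) - 0.367 × log_e(0.367)
H(0.633) = 0.6573 nats

Note: Binary entropy is maximized at p=0.5 (H=1 bit) and minimized at p=0 or p=1 (H=0).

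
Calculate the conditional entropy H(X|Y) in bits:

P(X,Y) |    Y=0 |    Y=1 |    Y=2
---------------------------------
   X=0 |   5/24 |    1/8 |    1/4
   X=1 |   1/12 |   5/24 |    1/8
0.9142 bits

Using the chain rule: H(X|Y) = H(X,Y) - H(Y)

First, compute H(X,Y) = 2.4917 bits

Marginal P(Y) = (7/24, 1/3, 3/8)
H(Y) = 1.5774 bits

H(X|Y) = H(X,Y) - H(Y) = 2.4917 - 1.5774 = 0.9142 bits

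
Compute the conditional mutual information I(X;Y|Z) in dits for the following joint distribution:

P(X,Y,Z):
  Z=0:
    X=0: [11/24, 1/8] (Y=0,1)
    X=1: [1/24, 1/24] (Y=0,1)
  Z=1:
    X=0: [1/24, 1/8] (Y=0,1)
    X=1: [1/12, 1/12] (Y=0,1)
0.0110 dits

Conditional mutual information: I(X;Y|Z) = H(X|Z) + H(Y|Z) - H(X,Y|Z)

H(Z) = 0.2764
H(X,Z) = 0.4859 → H(X|Z) = 0.2094
H(Y,Z) = 0.5350 → H(Y|Z) = 0.2586
H(X,Y,Z) = 0.7335 → H(X,Y|Z) = 0.4570

I(X;Y|Z) = 0.2094 + 0.2586 - 0.4570 = 0.0110 dits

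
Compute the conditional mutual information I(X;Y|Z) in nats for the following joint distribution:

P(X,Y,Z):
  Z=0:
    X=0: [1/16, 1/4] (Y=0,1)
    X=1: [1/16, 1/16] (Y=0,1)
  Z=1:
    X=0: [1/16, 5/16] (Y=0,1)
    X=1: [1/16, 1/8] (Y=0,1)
0.0284 nats

Conditional mutual information: I(X;Y|Z) = H(X|Z) + H(Y|Z) - H(X,Y|Z)

H(Z) = 0.6853
H(X,Z) = 1.3051 → H(X|Z) = 0.6198
H(Y,Z) = 1.2450 → H(Y|Z) = 0.5597
H(X,Y,Z) = 1.8364 → H(X,Y|Z) = 1.1511

I(X;Y|Z) = 0.6198 + 0.5597 - 1.1511 = 0.0284 nats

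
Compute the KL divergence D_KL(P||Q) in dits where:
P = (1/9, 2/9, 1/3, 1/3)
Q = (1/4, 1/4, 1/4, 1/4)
0.0328 dits

KL divergence: D_KL(P||Q) = Σ p(x) log(p(x)/q(x))

Computing term by term:
  x=0: 1/9 × log_10[(1/9)/(1/4)] = 1/9 × -0.3522 = -0.0391
  x=1: 2/9 × log_10[(2/9)/(1/4)] = 2/9 × -0.0512 = -0.0114
  x=2: 1/3 × log_10[(1/3)/(1/4)] = 1/3 × 0.1249 = 0.0416
  x=3: 1/3 × log_10[(1/3)/(1/4)] = 1/3 × 0.1249 = 0.0416

D_KL(P||Q) = 0.0328 dits

Note: KL divergence is always non-negative and equals 0 iff P = Q.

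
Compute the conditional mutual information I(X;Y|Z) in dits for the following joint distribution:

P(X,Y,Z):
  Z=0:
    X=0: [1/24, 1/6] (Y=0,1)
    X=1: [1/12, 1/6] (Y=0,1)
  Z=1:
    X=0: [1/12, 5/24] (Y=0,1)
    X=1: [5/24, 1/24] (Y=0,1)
0.0399 dits

Conditional mutual information: I(X;Y|Z) = H(X|Z) + H(Y|Z) - H(X,Y|Z)

H(Z) = 0.2995
H(X,Z) = 0.5990 → H(X|Z) = 0.2995
H(Y,Z) = 0.5785 → H(Y|Z) = 0.2790
H(X,Y,Z) = 0.8381 → H(X,Y|Z) = 0.5386

I(X;Y|Z) = 0.2995 + 0.2790 - 0.5386 = 0.0399 dits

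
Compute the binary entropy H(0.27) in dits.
0.2533 dits

The binary entropy function is:
H(p) = -p log(p) - (1-p) log(1-p)

H(0.27) = -0.27 × log_10(0.27) - 0.73 × log_10(0.73)
H(0.27) = 0.2533 dits

Note: Binary entropy is maximized at p=0.5 (H=1 bit) and minimized at p=0 or p=1 (H=0).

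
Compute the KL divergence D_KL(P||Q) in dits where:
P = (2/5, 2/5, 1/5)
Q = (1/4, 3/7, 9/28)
0.0285 dits

KL divergence: D_KL(P||Q) = Σ p(x) log(p(x)/q(x))

Computing term by term:
  x=0: 2/5 × log_10[(2/5)/(1/4)] = 2/5 × 0.2041 = 0.0816
  x=1: 2/5 × log_10[(2/5)/(3/7)] = 2/5 × -0.0300 = -0.0120
  x=2: 1/5 × log_10[(1/5)/(9/28)] = 1/5 × -0.2061 = -0.0412

D_KL(P||Q) = 0.0285 dits

Note: KL divergence is always non-negative and equals 0 iff P = Q.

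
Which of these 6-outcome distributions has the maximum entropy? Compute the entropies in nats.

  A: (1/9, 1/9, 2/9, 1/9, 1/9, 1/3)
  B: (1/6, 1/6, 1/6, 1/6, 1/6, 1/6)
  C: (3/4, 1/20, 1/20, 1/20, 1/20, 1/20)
B

For a discrete distribution over n outcomes, entropy is maximized by the uniform distribution.

Computing entropies:
H(A) = 1.6770 nats
H(B) = 1.7918 nats
H(C) = 0.9647 nats

The uniform distribution (where all probabilities equal 1/6) achieves the maximum entropy of log_e(6) = 1.7918 nats.

Distribution B has the highest entropy.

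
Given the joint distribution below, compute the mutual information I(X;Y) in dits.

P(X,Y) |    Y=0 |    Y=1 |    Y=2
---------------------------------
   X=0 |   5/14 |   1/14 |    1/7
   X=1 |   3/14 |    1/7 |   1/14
0.0139 dits

Mutual information: I(X;Y) = H(X) + H(Y) - H(X,Y)

Marginals:
P(X) = (4/7, 3/7), H(X) = 0.2966 dits
P(Y) = (4/7, 3/14, 3/14), H(Y) = 0.4256 dits

Joint entropy: H(X,Y) = 0.7082 dits

I(X;Y) = 0.2966 + 0.4256 - 0.7082 = 0.0139 dits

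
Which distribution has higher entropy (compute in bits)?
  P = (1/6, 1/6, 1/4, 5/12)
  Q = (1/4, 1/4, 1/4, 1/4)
Q

Computing entropies in bits:
H(P) = 1.8879
H(Q) = 2.0000

Distribution Q has higher entropy.

Intuition: The distribution closer to uniform (more spread out) has higher entropy.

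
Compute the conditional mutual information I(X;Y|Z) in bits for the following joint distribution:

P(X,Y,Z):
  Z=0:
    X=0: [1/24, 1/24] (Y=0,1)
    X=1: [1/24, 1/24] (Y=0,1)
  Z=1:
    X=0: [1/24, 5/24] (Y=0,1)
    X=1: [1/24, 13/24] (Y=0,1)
0.0118 bits

Conditional mutual information: I(X;Y|Z) = H(X|Z) + H(Y|Z) - H(X,Y|Z)

H(Z) = 0.6500
H(X,Z) = 1.5511 → H(X|Z) = 0.9011
H(Y,Z) = 1.2075 → H(Y|Z) = 0.5575
H(X,Y,Z) = 2.0968 → H(X,Y|Z) = 1.4468

I(X;Y|Z) = 0.9011 + 0.5575 - 1.4468 = 0.0118 bits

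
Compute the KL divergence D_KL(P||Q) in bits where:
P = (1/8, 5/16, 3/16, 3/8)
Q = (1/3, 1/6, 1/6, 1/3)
0.2021 bits

KL divergence: D_KL(P||Q) = Σ p(x) log(p(x)/q(x))

Computing term by term:
  x=0: 1/8 × log_2[(1/8)/(1/3)] = 1/8 × -1.4150 = -0.1769
  x=1: 5/16 × log_2[(5/16)/(1/6)] = 5/16 × 0.9069 = 0.2834
  x=2: 3/16 × log_2[(3/16)/(1/6)] = 3/16 × 0.1699 = 0.0319
  x=3: 3/8 × log_2[(3/8)/(1/3)] = 3/8 × 0.1699 = 0.0637

D_KL(P||Q) = 0.2021 bits

Note: KL divergence is always non-negative and equals 0 iff P = Q.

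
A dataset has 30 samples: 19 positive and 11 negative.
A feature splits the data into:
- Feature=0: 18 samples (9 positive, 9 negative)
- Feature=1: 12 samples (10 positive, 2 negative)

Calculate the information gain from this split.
0.0881 bits

Information Gain = H(Y) - H(Y|Feature)

Before split:
P(positive) = 19/30 = 0.6333
H(Y) = 0.9481 bits

After split:
Feature=0: H = 1.0000 bits (weight = 18/30)
Feature=1: H = 0.6500 bits (weight = 12/30)
H(Y|Feature) = (18/30)×1.0000 + (12/30)×0.6500 = 0.8600 bits

Information Gain = 0.9481 - 0.8600 = 0.0881 bits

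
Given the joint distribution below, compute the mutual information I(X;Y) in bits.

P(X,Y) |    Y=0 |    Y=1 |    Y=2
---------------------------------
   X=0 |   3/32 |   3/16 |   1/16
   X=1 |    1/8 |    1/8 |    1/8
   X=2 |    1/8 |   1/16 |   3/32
0.0567 bits

Mutual information: I(X;Y) = H(X) + H(Y) - H(X,Y)

Marginals:
P(X) = (11/32, 3/8, 9/32), H(X) = 1.5749 bits
P(Y) = (11/32, 3/8, 9/32), H(Y) = 1.5749 bits

Joint entropy: H(X,Y) = 3.0931 bits

I(X;Y) = 1.5749 + 1.5749 - 3.0931 = 0.0567 bits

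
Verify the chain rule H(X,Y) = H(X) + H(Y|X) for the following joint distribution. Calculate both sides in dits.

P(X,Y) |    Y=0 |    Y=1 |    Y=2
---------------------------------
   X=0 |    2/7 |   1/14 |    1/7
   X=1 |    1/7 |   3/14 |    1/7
H(X,Y) = 0.7429, H(X) = 0.3010, H(Y|X) = 0.4418 (all in dits)

Chain rule: H(X,Y) = H(X) + H(Y|X)

Left side — joint entropy directly:
H(X,Y) = -Σ p(x,y) log p(x,y) = 0.7429 dits

Right side — compute H(Y|X) from the conditional distributions:
P(X) = (1/2, 1/2), so H(X) = 0.3010 dits
H(Y|X) = Σ_x P(X=x) · H(Y|X=x):
  P(Y|X=0) = (4/7, 1/7, 2/7), H(Y|X=0) = 0.4151, weight P(X=0) = 1/2
  P(Y|X=1) = (2/7, 3/7, 2/7), H(Y|X=1) = 0.4686, weight P(X=1) = 1/2
H(Y|X) = 0.4418 dits

H(X) + H(Y|X) = 0.3010 + 0.4418 = 0.7429 dits

Both sides equal 0.7429 dits. ✓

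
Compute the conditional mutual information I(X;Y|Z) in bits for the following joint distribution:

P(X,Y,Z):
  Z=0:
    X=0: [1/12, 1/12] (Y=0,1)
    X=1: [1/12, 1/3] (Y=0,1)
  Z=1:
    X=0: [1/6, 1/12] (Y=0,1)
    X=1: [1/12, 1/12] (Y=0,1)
0.0443 bits

Conditional mutual information: I(X;Y|Z) = H(X|Z) + H(Y|Z) - H(X,Y|Z)

H(Z) = 0.9799
H(X,Z) = 1.8879 → H(X|Z) = 0.9080
H(Y,Z) = 1.8879 → H(Y|Z) = 0.9080
H(X,Y,Z) = 2.7516 → H(X,Y|Z) = 1.7718

I(X;Y|Z) = 0.9080 + 0.9080 - 1.7718 = 0.0443 bits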